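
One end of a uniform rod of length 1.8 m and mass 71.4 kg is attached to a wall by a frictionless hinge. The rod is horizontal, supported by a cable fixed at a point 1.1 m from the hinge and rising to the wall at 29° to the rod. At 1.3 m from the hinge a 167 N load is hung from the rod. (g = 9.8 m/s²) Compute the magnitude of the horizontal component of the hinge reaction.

H_x ≈ 1390 N

Take torques about the hinge: T sin 29° · 1.1 = 71.4×9.8×0.9 + 167×1.3 = 846.85 N·m.
So T = 846.85 / (0.4848 × 1.1) = 1588 N.
ΣF_x = 0: H_x = T cos 29° = 1388.9 N.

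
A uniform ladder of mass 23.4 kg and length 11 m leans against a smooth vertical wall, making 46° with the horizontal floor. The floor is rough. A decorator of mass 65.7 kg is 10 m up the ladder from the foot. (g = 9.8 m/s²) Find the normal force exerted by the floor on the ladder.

ΣF_y = 0: N_floor = 23.4×9.8 + 65.7×9.8 = 873.18 N.

N_floor ≈ 873 N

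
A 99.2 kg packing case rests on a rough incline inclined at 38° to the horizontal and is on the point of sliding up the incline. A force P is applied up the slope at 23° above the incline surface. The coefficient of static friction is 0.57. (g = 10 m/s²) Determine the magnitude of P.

P ≈ 924 N

On the verge of sliding up the incline, friction equals μN and acts down the slope.
Perpendicular: N + P sin 23° = W cos 38° = 781.7 N.
Along incline: P cos 23° = W sin 38° + μN  with W sin 38° = 610.7 N.
Solving the pair for P and N: P = 924 N, N = 420.7 N (and f = μN = 239.8 N).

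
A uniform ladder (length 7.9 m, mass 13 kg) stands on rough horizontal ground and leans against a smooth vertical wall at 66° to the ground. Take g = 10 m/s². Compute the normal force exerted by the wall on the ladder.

Torques about the foot: N_wall · 7.9 sin 66° = 13×10×3.95 cos 66° → N_wall = 28.94 N.

N_wall ≈ 28.9 N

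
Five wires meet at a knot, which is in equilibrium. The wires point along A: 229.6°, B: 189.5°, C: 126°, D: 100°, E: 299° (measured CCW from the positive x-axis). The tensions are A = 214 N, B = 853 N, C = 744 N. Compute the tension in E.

Resolve: ΣF_x = 214 cos 229.6° + 853 cos 189.5° + 744 cos 126° + T_D cos 100° + T_E cos 299° = 0.
        ΣF_y = 214 sin 229.6° + 853 sin 189.5° + 744 sin 126° + T_D sin 100° + T_E sin 299° = 0.
The known terms sum to (-1417, 298.2) N, so -0.1736 T_D + 0.4848 T_E = 1417 and 0.9848 T_D − 0.8746 T_E = -298.2.
Solving simultaneously: T_D = 3364 N, T_E = 4128 N.

T_E ≈ 4130 N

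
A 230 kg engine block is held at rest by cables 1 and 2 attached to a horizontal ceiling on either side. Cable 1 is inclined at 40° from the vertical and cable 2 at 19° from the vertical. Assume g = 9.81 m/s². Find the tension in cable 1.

T_1 ≈ 857 N

Angles from the horizontal: cable 1 is 90° − 40° = 50°, cable 2 is 90° − 19° = 71°.
Weight W = 230 × 9.81 = 2256 N acts straight down.
Horizontal: T_1 cos 50° = T_2 cos 71°  →  T_2 = 1.974 T_1.
Vertical: T_1 sin 50° + T_2 sin 71° = 2256.
Substituting the horizontal relation into the vertical equation gives 2.633 T_1 = 2256, so T_1 = 857 N.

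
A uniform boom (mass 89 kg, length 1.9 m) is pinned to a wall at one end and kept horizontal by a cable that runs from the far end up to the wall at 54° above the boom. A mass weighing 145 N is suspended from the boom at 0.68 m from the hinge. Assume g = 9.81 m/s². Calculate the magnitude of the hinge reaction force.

Take torques about the hinge: T sin 54° · 1.9 = 89×9.81×0.95 + 145×0.68 = 928.04 N·m.
So T = 928.04 / (0.8090 × 1.9) = 603.74 N.
ΣF_x = 0: H_x = T cos 54° = 354.87 N.
ΣF_y = 0: H_y = (89×9.81 + 145) − T sin 54° = 1018.1 − 488.44 = 529.65 N.
|H| = √(H_x² + H_y²) = √((354.87)² + (529.65)²) = 637.55 N.

|H| ≈ 638 N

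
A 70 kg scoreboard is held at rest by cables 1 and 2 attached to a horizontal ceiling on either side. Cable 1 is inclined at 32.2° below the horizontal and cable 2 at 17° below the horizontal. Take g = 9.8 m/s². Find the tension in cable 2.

Weight W = 70 × 9.8 = 686 N acts straight down.
Horizontal: T_1 cos 32.2° = T_2 cos 17°  →  T_1 = 1.13 T_2.
Vertical: T_1 sin 32.2° + T_2 sin 17° = 686.
Substituting the horizontal relation into the vertical equation gives 0.8946 T_2 = 686, so T_2 = 766.8 N.

T_2 ≈ 767 N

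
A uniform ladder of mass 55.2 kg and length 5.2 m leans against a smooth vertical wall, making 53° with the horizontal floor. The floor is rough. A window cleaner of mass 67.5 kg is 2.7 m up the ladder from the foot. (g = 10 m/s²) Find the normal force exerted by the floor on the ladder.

ΣF_y = 0: N_floor = 55.2×10 + 67.5×10 = 1227 N.

N_floor ≈ 1230 N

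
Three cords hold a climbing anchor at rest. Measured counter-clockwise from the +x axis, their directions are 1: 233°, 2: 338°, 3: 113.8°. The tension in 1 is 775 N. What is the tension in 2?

Resolve: ΣF_x = 775 cos 233° + T_2 cos 338° + T_3 cos 113.8° = 0.
        ΣF_y = 775 sin 233° + T_2 sin 338° + T_3 sin 113.8° = 0.
The known terms sum to (-466.4, -618.9) N, so 0.9272 T_2 − 0.4035 T_3 = 466.4 and -0.3746 T_2 + 0.9150 T_3 = 618.9.
Solving simultaneously: T_2 = 970.4 N, T_3 = 1074 N.

T_2 ≈ 970 N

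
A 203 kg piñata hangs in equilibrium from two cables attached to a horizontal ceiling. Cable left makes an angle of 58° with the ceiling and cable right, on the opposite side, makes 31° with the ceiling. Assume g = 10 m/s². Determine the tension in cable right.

T_right ≈ 1080 N

Weight W = 203 × 10 = 2030 N acts straight down.
Horizontal: T_left cos 58° = T_right cos 31°  →  T_left = 1.618 T_right.
Vertical: T_left sin 58° + T_right sin 31° = 2030.
Substituting the horizontal relation into the vertical equation gives 1.887 T_right = 2030, so T_right = 1076 N.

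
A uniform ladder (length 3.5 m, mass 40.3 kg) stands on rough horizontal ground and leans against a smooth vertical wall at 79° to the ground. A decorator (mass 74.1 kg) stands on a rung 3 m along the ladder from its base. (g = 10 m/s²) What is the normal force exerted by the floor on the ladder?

ΣF_y = 0: N_floor = 40.3×10 + 74.1×10 = 1144 N.

N_floor ≈ 1140 N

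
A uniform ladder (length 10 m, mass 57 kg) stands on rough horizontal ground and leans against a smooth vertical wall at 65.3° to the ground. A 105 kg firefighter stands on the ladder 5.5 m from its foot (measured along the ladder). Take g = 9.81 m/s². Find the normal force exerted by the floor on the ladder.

ΣF_y = 0: N_floor = 57×9.81 + 105×9.81 = 1589.2 N.

N_floor ≈ 1590 N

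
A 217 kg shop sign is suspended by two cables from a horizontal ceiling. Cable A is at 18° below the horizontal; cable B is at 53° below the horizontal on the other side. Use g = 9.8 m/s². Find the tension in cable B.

T_B ≈ 2140 N

Weight W = 217 × 9.8 = 2127 N acts straight down.
Horizontal: T_A cos 18° = T_B cos 53°  →  T_A = 0.6328 T_B.
Vertical: T_A sin 18° + T_B sin 53° = 2127.
Substituting the horizontal relation into the vertical equation gives 0.9942 T_B = 2127, so T_B = 2139 N.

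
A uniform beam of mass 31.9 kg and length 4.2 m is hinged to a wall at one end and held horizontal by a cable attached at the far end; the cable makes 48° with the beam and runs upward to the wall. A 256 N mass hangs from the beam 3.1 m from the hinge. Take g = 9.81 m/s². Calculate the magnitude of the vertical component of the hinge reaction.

Take torques about the hinge: T sin 48° · 4.2 = 31.9×9.81×2.1 + 256×3.1 = 1450.8 N·m.
So T = 1450.8 / (0.7431 × 4.2) = 464.81 N.
ΣF_y = 0: H_y = (31.9×9.81 + 256) − T sin 48° = 568.94 − 345.42 = 223.52 N.

|H_y| ≈ 224 N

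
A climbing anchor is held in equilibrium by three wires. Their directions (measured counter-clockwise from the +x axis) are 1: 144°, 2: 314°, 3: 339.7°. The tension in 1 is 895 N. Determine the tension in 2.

Resolve: ΣF_x = 895 cos 144° + T_2 cos 314° + T_3 cos 339.7° = 0.
        ΣF_y = 895 sin 144° + T_2 sin 314° + T_3 sin 339.7° = 0.
The known terms sum to (-724.1, 526.1) N, so 0.6947 T_2 + 0.9379 T_3 = 724.1 and -0.7193 T_2 − 0.3469 T_3 = -526.1.
Solving simultaneously: T_2 = 558.5 N, T_3 = 358.4 N.

T_2 ≈ 558 N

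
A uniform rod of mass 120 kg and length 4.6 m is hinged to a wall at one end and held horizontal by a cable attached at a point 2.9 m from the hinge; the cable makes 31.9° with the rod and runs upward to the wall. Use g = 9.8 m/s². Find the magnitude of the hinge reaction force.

|H| ≈ 1520 N

Take torques about the hinge: T sin 31.9° · 2.9 = 120×9.8×2.3 = 2704.8 N·m.
So T = 2704.8 / (0.5284 × 2.9) = 1765 N.
ΣF_x = 0: H_x = T cos 31.9° = 1498.4 N.
ΣF_y = 0: H_y = (120×9.8) − T sin 31.9° = 1176 − 932.69 = 243.31 N.
|H| = √(H_x² + H_y²) = √((1498.4)² + (243.31)²) = 1518.1 N.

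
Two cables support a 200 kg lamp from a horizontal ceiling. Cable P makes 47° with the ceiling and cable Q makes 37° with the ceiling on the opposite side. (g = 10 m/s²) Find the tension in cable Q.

T_Q ≈ 1370 N

Weight W = 200 × 10 = 2000 N acts straight down.
Horizontal: T_P cos 47° = T_Q cos 37°  →  T_P = 1.171 T_Q.
Vertical: T_P sin 47° + T_Q sin 37° = 2000.
Substituting the horizontal relation into the vertical equation gives 1.458 T_Q = 2000, so T_Q = 1372 N.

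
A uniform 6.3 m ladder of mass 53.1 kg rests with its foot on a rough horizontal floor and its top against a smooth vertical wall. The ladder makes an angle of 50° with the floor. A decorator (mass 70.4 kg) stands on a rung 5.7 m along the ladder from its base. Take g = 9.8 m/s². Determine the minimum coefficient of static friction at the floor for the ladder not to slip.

ΣF_y = 0: N_floor = 53.1×9.8 + 70.4×9.8 = 1210.3 N.
Torques about the foot: N_wall · 6.3 sin 50° = 53.1×9.8×3.15 cos 50° + 70.4×9.8×5.7 cos 50° → N_wall = 742.1 N.
ΣF_x = 0: f_floor = N_wall = 742.1 N.
μ_min = f_floor / N_floor = 742.1 / 1210.3 = 0.6132.

μ_min ≈ 0.613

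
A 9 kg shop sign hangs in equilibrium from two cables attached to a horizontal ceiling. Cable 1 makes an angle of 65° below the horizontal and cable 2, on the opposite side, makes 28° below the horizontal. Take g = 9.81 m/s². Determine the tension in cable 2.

T_2 ≈ 37.4 N

Weight W = 9 × 9.81 = 88.29 N acts straight down.
Horizontal: T_1 cos 65° = T_2 cos 28°  →  T_1 = 2.089 T_2.
Vertical: T_1 sin 65° + T_2 sin 28° = 88.29.
Substituting the horizontal relation into the vertical equation gives 2.363 T_2 = 88.29, so T_2 = 37.36 N.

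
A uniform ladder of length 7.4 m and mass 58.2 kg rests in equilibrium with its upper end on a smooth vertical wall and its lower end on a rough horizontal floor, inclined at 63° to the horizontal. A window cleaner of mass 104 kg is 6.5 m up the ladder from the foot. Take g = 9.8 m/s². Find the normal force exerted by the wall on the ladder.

Torques about the foot: N_wall · 7.4 sin 63° = 58.2×9.8×3.7 cos 63° + 104×9.8×6.5 cos 63° → N_wall = 601.46 N.

N_wall ≈ 601 N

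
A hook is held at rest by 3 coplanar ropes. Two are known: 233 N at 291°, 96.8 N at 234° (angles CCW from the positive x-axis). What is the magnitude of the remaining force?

F ≈ 297 N

Sum the known components: ΣF_x = 26.6 N, ΣF_y = -295.8 N.
For equilibrium the remaining force must supply (−ΣF_x, −ΣF_y) = (-26.6, 295.8) N.
Magnitude = √((-26.6)² + (295.8)²) = 297 N; direction = atan2(295.8, -26.6) = 95.1°.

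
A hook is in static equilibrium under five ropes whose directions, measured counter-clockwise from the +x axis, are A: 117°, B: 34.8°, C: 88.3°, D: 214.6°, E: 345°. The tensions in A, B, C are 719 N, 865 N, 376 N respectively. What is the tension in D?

Resolve: ΣF_x = 719 cos 117° + 865 cos 34.8° + 376 cos 88.3° + T_D cos 214.6° + T_E cos 345° = 0.
        ΣF_y = 719 sin 117° + 865 sin 34.8° + 376 sin 88.3° + T_D sin 214.6° + T_E sin 345° = 0.
The known terms sum to (395, 1510) N, so -0.8231 T_D + 0.9659 T_E = -395 and -0.5678 T_D − 0.2588 T_E = -1510.
Solving simultaneously: T_D = 2050 N, T_E = 1338 N.

T_D ≈ 2050 N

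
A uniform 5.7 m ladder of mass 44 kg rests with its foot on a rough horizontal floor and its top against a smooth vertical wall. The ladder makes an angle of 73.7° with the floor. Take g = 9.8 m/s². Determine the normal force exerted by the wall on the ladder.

Torques about the foot: N_wall · 5.7 sin 73.7° = 44×9.8×2.85 cos 73.7° → N_wall = 63.046 N.

N_wall ≈ 63 N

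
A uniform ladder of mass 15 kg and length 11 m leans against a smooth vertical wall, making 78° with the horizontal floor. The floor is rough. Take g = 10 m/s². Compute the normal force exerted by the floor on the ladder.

N_floor ≈ 150 N

ΣF_y = 0: N_floor = 15×10 = 150 N.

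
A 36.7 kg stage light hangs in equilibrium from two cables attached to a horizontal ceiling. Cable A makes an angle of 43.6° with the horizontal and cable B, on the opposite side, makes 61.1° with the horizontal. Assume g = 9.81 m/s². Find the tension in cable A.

T_A ≈ 180 N

Weight W = 36.7 × 9.81 = 360 N acts straight down.
Horizontal: T_A cos 43.6° = T_B cos 61.1°  →  T_B = 1.498 T_A.
Vertical: T_A sin 43.6° + T_B sin 61.1° = 360.
Substituting the horizontal relation into the vertical equation gives 2.001 T_A = 360, so T_A = 179.9 N.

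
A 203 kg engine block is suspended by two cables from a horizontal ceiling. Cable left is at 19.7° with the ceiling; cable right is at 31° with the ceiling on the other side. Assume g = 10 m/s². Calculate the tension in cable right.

T_right ≈ 2470 N

Weight W = 203 × 10 = 2030 N acts straight down.
Horizontal: T_left cos 19.7° = T_right cos 31°  →  T_left = 0.9105 T_right.
Vertical: T_left sin 19.7° + T_right sin 31° = 2030.
Substituting the horizontal relation into the vertical equation gives 0.8219 T_right = 2030, so T_right = 2470 N.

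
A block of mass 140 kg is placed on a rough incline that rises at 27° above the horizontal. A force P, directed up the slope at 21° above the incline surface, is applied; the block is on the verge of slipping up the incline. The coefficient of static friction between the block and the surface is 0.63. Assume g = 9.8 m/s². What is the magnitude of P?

P ≈ 1200 N

On the verge of sliding up the incline, friction equals μN and acts down the slope.
Perpendicular: N + P sin 21° = W cos 27° = 1222 N.
Along incline: P cos 21° = W sin 27° + μN  with W sin 27° = 622.9 N.
Solving the pair for P and N: P = 1202 N, N = 791.9 N (and f = μN = 498.9 N).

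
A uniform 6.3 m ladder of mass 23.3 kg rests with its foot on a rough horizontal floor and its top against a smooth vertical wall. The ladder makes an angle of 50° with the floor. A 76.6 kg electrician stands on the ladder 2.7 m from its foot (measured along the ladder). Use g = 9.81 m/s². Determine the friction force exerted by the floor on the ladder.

Torques about the foot: N_wall · 6.3 sin 50° = 23.3×9.81×3.15 cos 50° + 76.6×9.81×2.7 cos 50° → N_wall = 366.13 N.
ΣF_x = 0: f_floor = N_wall = 366.13 N.

f ≈ 366 N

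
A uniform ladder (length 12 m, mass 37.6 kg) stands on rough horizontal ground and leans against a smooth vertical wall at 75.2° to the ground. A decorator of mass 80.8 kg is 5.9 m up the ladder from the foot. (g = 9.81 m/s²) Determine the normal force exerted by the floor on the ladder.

N_floor ≈ 1160 N

ΣF_y = 0: N_floor = 37.6×9.81 + 80.8×9.81 = 1161.5 N.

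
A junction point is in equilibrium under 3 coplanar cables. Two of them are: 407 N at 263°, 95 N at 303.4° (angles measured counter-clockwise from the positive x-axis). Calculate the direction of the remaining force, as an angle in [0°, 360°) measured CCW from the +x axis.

Sum the known components: ΣF_x = 2.695 N, ΣF_y = -483.3 N.
For equilibrium the remaining force must supply (−ΣF_x, −ΣF_y) = (-2.695, 483.3) N.
Magnitude = √((-2.695)² + (483.3)²) = 483.3 N; direction = atan2(483.3, -2.695) = 90.3°.

θ ≈ 90.3°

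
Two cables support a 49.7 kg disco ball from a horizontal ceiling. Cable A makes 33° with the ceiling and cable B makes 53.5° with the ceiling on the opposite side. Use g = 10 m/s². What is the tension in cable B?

T_B ≈ 418 N

Weight W = 49.7 × 10 = 497 N acts straight down.
Horizontal: T_A cos 33° = T_B cos 53.5°  →  T_A = 0.7092 T_B.
Vertical: T_A sin 33° + T_B sin 53.5° = 497.
Substituting the horizontal relation into the vertical equation gives 1.19 T_B = 497, so T_B = 417.6 N.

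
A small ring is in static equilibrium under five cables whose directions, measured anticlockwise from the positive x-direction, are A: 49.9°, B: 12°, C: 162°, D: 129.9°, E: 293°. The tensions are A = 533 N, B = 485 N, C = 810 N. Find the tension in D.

Resolve: ΣF_x = 533 cos 49.9° + 485 cos 12° + 810 cos 162° + T_D cos 129.9° + T_E cos 293° = 0.
        ΣF_y = 533 sin 49.9° + 485 sin 12° + 810 sin 162° + T_D sin 129.9° + T_E sin 293° = 0.
The known terms sum to (47.36, 758.8) N, so -0.6414 T_D + 0.3907 T_E = -47.36 and 0.7672 T_D − 0.9205 T_E = -758.8.
Solving simultaneously: T_D = 1170 N, T_E = 1799 N.

T_D ≈ 1170 N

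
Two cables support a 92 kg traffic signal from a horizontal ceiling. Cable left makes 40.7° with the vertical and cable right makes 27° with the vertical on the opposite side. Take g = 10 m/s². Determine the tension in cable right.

Angles from the horizontal: cable left is 90° − 40.7° = 49.3°, cable right is 90° − 27° = 63°.
Weight W = 92 × 10 = 920 N acts straight down.
Horizontal: T_left cos 49.3° = T_right cos 63°  →  T_left = 0.6962 T_right.
Vertical: T_left sin 49.3° + T_right sin 63° = 920.
Substituting the horizontal relation into the vertical equation gives 1.419 T_right = 920, so T_right = 648.4 N.

T_right ≈ 648 N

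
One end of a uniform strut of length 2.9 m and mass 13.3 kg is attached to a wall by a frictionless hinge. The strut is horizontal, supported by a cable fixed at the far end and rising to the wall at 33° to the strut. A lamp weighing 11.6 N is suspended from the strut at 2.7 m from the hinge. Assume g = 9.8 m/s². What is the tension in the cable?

T ≈ 139 N

Take torques about the hinge: T sin 33° · 2.9 = 13.3×9.8×1.45 + 11.6×2.7 = 220.31 N·m.
So T = 220.31 / (0.5446 × 2.9) = 139.49 N.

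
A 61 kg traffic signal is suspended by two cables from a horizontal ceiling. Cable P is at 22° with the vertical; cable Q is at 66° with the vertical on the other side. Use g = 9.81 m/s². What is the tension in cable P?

T_P ≈ 547 N

Angles from the horizontal: cable P is 90° − 22° = 68°, cable Q is 90° − 66° = 24°.
Weight W = 61 × 9.81 = 598.4 N acts straight down.
Horizontal: T_P cos 68° = T_Q cos 24°  →  T_Q = 0.4101 T_P.
Vertical: T_P sin 68° + T_Q sin 24° = 598.4.
Substituting the horizontal relation into the vertical equation gives 1.094 T_P = 598.4, so T_P = 547 N.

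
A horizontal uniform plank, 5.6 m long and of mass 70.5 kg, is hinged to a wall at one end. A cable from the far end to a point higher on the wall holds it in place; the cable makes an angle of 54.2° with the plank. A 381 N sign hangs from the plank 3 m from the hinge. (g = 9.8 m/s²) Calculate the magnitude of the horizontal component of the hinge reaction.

H_x ≈ 396 N

Take torques about the hinge: T sin 54.2° · 5.6 = 70.5×9.8×2.8 + 381×3 = 3077.5 N·m.
So T = 3077.5 / (0.8111 × 5.6) = 677.58 N.
ΣF_x = 0: H_x = T cos 54.2° = 396.35 N.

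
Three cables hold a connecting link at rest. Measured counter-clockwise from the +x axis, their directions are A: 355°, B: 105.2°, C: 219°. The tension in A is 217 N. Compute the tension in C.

Resolve: ΣF_x = 217 cos 355° + T_B cos 105.2° + T_C cos 219° = 0.
        ΣF_y = 217 sin 355° + T_B sin 105.2° + T_C sin 219° = 0.
The known terms sum to (216.2, -18.91) N, so -0.2622 T_B − 0.7771 T_C = -216.2 and 0.9650 T_B − 0.6293 T_C = 18.91.
Solving simultaneously: T_B = 164.8 N, T_C = 222.6 N.

T_C ≈ 223 N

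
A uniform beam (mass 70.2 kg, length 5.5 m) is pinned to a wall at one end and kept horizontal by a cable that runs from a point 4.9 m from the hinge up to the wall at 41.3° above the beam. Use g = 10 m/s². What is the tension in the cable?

T ≈ 597 N

Take torques about the hinge: T sin 41.3° · 4.9 = 70.2×10×2.75 = 1930.5 N·m.
So T = 1930.5 / (0.6600 × 4.9) = 596.94 N.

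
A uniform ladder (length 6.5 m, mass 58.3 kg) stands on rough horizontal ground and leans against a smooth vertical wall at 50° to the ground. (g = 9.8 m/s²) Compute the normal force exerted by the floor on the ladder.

N_floor ≈ 571 N

ΣF_y = 0: N_floor = 58.3×9.8 = 571.34 N.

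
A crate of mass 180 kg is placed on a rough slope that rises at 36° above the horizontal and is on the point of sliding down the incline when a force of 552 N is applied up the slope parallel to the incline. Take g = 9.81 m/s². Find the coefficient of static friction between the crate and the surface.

μ ≈ 0.340

On the verge of sliding down the incline, friction is at its maximum μN and acts up the slope.
Perpendicular to incline: N = W cos 36° − P sin 0° = 1429 − 0 = 1429 N.
Along incline: P cos 0° + μN = W sin 36° → μ = (W sin 36° − P cos 0°) / N = 0.3401.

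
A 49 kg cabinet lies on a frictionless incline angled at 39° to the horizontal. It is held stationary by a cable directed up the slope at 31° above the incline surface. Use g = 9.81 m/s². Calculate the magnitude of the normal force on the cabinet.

Take axes along and perpendicular to the incline. Weight components: W sin 39° = 302.5 N down-slope, W cos 39° = 373.6 N into the surface.
Along incline: T cos 31° = W sin 39° → T = 352.9 N.
Perpendicular: N = W cos 39° − T sin 31° = 191.8 N.

N ≈ 192 N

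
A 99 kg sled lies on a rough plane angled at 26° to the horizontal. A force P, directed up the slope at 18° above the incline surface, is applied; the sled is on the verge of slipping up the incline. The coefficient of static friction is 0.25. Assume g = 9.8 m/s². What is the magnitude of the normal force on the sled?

N ≈ 679 N

On the verge of sliding up the incline, friction equals μN and acts down the slope.
Perpendicular: N + P sin 18° = W cos 26° = 872 N.
Along incline: P cos 18° = W sin 26° + μN  with W sin 26° = 425.3 N.
Solving the pair for P and N: P = 625.6 N, N = 678.7 N (and f = μN = 169.7 N).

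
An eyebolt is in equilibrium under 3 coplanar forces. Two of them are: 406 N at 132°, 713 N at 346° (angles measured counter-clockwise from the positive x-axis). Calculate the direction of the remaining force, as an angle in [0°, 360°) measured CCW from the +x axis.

Sum the known components: ΣF_x = 420.2 N, ΣF_y = 129.2 N.
For equilibrium the remaining force must supply (−ΣF_x, −ΣF_y) = (-420.2, -129.2) N.
Magnitude = √((-420.2)² + (-129.2)²) = 439.6 N; direction = atan2(-129.2, -420.2) = 197.1°.

θ ≈ 197°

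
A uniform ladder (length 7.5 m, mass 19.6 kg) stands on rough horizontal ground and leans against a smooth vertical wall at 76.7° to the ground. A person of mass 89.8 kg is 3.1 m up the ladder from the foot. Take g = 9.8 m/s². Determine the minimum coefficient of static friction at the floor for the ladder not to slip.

ΣF_y = 0: N_floor = 19.6×9.8 + 89.8×9.8 = 1072.1 N.
Torques about the foot: N_wall · 7.5 sin 76.7° = 19.6×9.8×3.75 cos 76.7° + 89.8×9.8×3.1 cos 76.7° → N_wall = 108.69 N.
ΣF_x = 0: f_floor = N_wall = 108.69 N.
μ_min = f_floor / N_floor = 108.69 / 1072.1 = 0.1014.

μ_min ≈ 0.101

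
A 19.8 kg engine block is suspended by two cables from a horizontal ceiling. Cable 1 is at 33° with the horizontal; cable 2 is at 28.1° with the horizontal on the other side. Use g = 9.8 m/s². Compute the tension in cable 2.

Weight W = 19.8 × 9.8 = 194 N acts straight down.
Horizontal: T_1 cos 33° = T_2 cos 28.1°  →  T_1 = 1.052 T_2.
Vertical: T_1 sin 33° + T_2 sin 28.1° = 194.
Substituting the horizontal relation into the vertical equation gives 1.044 T_2 = 194, so T_2 = 185.9 N.

T_2 ≈ 186 N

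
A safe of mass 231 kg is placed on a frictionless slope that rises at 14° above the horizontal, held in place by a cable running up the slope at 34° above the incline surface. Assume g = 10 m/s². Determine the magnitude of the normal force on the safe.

Take axes along and perpendicular to the incline. Weight components: W sin 14° = 558.8 N down-slope, W cos 14° = 2241 N into the surface.
Along incline: T cos 34° = W sin 14° → T = 674.1 N.
Perpendicular: N = W cos 14° − T sin 34° = 1864 N.

N ≈ 1860 N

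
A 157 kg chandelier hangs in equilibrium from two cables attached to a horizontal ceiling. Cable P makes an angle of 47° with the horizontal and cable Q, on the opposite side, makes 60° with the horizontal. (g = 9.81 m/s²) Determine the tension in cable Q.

Weight W = 157 × 9.81 = 1540 N acts straight down.
Horizontal: T_P cos 47° = T_Q cos 60°  →  T_P = 0.7331 T_Q.
Vertical: T_P sin 47° + T_Q sin 60° = 1540.
Substituting the horizontal relation into the vertical equation gives 1.402 T_Q = 1540, so T_Q = 1098 N.

T_Q ≈ 1100 N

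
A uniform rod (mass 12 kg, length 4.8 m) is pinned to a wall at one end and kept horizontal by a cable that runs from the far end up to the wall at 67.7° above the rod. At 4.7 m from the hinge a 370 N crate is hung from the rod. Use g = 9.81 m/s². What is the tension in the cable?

Take torques about the hinge: T sin 67.7° · 4.8 = 12×9.81×2.4 + 370×4.7 = 2021.5 N·m.
So T = 2021.5 / (0.9252 × 4.8) = 455.2 N.

T ≈ 455 N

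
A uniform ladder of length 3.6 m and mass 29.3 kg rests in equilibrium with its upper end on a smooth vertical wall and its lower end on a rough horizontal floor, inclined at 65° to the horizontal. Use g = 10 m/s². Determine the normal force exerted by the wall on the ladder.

N_wall ≈ 68.3 N

Torques about the foot: N_wall · 3.6 sin 65° = 29.3×10×1.8 cos 65° → N_wall = 68.314 N.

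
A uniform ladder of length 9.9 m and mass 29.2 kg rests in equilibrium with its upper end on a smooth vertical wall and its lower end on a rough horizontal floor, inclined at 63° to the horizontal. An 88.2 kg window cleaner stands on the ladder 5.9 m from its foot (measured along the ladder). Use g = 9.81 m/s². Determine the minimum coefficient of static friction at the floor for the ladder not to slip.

μ_min ≈ 0.291

ΣF_y = 0: N_floor = 29.2×9.81 + 88.2×9.81 = 1151.7 N.
Torques about the foot: N_wall · 9.9 sin 63° = 29.2×9.81×4.95 cos 63° + 88.2×9.81×5.9 cos 63° → N_wall = 335.71 N.
ΣF_x = 0: f_floor = N_wall = 335.71 N.
μ_min = f_floor / N_floor = 335.71 / 1151.7 = 0.2915.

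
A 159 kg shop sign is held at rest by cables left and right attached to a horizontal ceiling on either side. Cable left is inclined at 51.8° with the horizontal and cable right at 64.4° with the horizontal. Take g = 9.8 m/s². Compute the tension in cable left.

Weight W = 159 × 9.8 = 1558 N acts straight down.
Horizontal: T_left cos 51.8° = T_right cos 64.4°  →  T_right = 1.431 T_left.
Vertical: T_left sin 51.8° + T_right sin 64.4° = 1558.
Substituting the horizontal relation into the vertical equation gives 2.077 T_left = 1558, so T_left = 750.4 N.

T_left ≈ 750 N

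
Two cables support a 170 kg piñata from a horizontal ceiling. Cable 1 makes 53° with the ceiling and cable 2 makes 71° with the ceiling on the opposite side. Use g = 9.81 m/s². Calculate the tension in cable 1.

Weight W = 170 × 9.81 = 1668 N acts straight down.
Horizontal: T_1 cos 53° = T_2 cos 71°  →  T_2 = 1.849 T_1.
Vertical: T_1 sin 53° + T_2 sin 71° = 1668.
Substituting the horizontal relation into the vertical equation gives 2.546 T_1 = 1668, so T_1 = 654.9 N.

T_1 ≈ 655 N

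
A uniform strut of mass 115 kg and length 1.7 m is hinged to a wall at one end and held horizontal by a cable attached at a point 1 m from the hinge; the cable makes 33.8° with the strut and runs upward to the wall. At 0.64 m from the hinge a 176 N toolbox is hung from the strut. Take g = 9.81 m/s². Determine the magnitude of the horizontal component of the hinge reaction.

Take torques about the hinge: T sin 33.8° · 1 = 115×9.81×0.85 + 176×0.64 = 1071.6 N·m.
So T = 1071.6 / (0.5563 × 1) = 1926.3 N.
ΣF_x = 0: H_x = T cos 33.8° = 1600.7 N.

H_x ≈ 1600 N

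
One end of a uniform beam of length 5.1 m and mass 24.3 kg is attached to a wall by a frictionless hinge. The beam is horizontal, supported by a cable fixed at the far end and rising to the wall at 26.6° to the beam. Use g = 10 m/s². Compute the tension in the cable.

Take torques about the hinge: T sin 26.6° · 5.1 = 24.3×10×2.55 = 619.65 N·m.
So T = 619.65 / (0.4478 × 5.1) = 271.35 N.

T ≈ 271 N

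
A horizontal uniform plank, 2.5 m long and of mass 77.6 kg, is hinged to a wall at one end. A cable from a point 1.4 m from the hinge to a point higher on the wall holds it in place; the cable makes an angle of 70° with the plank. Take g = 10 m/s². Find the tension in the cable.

T ≈ 737 N

Take torques about the hinge: T sin 70° · 1.4 = 77.6×10×1.25 = 970 N·m.
So T = 970 / (0.9397 × 1.4) = 737.32 N.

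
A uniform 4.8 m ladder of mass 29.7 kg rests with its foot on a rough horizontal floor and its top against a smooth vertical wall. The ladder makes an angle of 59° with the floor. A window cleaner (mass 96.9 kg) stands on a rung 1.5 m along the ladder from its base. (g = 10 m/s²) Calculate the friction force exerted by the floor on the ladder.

Torques about the foot: N_wall · 4.8 sin 59° = 29.7×10×2.4 cos 59° + 96.9×10×1.5 cos 59° → N_wall = 271.18 N.
ΣF_x = 0: f_floor = N_wall = 271.18 N.

f ≈ 271 N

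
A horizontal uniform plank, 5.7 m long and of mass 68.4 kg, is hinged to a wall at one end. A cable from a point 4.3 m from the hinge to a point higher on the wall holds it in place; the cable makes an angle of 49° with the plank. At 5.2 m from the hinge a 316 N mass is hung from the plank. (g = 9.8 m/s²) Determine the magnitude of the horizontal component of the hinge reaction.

Take torques about the hinge: T sin 49° · 4.3 = 68.4×9.8×2.85 + 316×5.2 = 3553.6 N·m.
So T = 3553.6 / (0.7547 × 4.3) = 1095 N.
ΣF_x = 0: H_x = T cos 49° = 718.4 N.

H_x ≈ 718 N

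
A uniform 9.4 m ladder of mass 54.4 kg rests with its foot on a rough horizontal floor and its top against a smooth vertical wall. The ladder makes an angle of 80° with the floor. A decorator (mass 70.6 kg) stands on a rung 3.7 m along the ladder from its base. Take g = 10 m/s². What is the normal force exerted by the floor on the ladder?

ΣF_y = 0: N_floor = 54.4×10 + 70.6×10 = 1250 N.

N_floor ≈ 1250 N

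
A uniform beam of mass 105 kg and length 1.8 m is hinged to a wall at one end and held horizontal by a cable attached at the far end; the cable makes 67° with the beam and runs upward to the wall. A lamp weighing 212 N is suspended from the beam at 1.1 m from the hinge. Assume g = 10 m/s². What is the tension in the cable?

Take torques about the hinge: T sin 67° · 1.8 = 105×10×0.9 + 212×1.1 = 1178.2 N·m.
So T = 1178.2 / (0.9205 × 1.8) = 711.08 N.

T ≈ 711 N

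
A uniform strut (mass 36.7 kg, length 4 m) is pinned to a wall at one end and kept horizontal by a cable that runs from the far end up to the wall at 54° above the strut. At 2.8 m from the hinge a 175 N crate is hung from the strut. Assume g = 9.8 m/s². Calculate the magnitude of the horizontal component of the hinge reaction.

H_x ≈ 220 N

Take torques about the hinge: T sin 54° · 4 = 36.7×9.8×2 + 175×2.8 = 1209.3 N·m.
So T = 1209.3 / (0.8090 × 4) = 373.7 N.
ΣF_x = 0: H_x = T cos 54° = 219.66 N.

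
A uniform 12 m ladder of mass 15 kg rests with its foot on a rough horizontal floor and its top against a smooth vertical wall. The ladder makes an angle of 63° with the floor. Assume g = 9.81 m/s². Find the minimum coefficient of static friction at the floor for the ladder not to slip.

μ_min ≈ 0.255

ΣF_y = 0: N_floor = 15×9.81 = 147.15 N.
Torques about the foot: N_wall · 12 sin 63° = 15×9.81×6 cos 63° → N_wall = 37.488 N.
ΣF_x = 0: f_floor = N_wall = 37.488 N.
μ_min = f_floor / N_floor = 37.488 / 147.15 = 0.2548.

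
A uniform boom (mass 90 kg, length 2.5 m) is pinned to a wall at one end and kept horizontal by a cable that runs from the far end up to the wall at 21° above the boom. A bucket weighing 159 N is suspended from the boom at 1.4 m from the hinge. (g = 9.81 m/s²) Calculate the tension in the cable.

Take torques about the hinge: T sin 21° · 2.5 = 90×9.81×1.25 + 159×1.4 = 1326.2 N·m.
So T = 1326.2 / (0.3584 × 2.5) = 1480.3 N.

T ≈ 1480 N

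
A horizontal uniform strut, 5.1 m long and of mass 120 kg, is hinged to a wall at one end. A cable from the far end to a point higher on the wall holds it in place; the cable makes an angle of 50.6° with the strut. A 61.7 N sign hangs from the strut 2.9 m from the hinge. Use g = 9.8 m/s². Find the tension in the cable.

T ≈ 806 N

Take torques about the hinge: T sin 50.6° · 5.1 = 120×9.8×2.55 + 61.7×2.9 = 3177.7 N·m.
So T = 3177.7 / (0.7727 × 5.1) = 806.34 N.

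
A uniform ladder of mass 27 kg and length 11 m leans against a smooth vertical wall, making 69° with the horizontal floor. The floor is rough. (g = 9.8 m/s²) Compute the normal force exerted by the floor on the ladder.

N_floor ≈ 265 N

ΣF_y = 0: N_floor = 27×9.8 = 264.6 N.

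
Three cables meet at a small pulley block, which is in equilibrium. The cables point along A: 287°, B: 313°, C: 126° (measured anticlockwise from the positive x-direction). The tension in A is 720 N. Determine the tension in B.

Resolve: ΣF_x = 720 cos 287° + T_B cos 313° + T_C cos 126° = 0.
        ΣF_y = 720 sin 287° + T_B sin 313° + T_C sin 126° = 0.
The known terms sum to (210.5, -688.5) N, so 0.6820 T_B − 0.5878 T_C = -210.5 and -0.7314 T_B + 0.8090 T_C = 688.5.
Solving simultaneously: T_B = 1923 N, T_C = 2590 N.

T_B ≈ 1920 N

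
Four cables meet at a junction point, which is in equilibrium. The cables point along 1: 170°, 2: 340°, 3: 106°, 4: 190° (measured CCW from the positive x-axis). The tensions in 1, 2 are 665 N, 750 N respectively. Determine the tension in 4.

T_4 ≈ 9.11 N

Resolve: ΣF_x = 665 cos 170° + 750 cos 340° + T_3 cos 106° + T_4 cos 190° = 0.
        ΣF_y = 665 sin 170° + 750 sin 340° + T_3 sin 106° + T_4 sin 190° = 0.
The known terms sum to (49.87, -141) N, so -0.2756 T_3 − 0.9848 T_4 = -49.87 and 0.9613 T_3 − 0.1736 T_4 = 141.
Solving simultaneously: T_3 = 148.4 N, T_4 = 9.115 N.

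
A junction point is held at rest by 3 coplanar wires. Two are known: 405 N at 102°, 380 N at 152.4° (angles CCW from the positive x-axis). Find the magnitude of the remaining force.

F ≈ 710 N

Sum the known components: ΣF_x = -421 N, ΣF_y = 572.2 N.
For equilibrium the remaining force must supply (−ΣF_x, −ΣF_y) = (421, -572.2) N.
Magnitude = √((421)² + (-572.2)²) = 710.4 N; direction = atan2(-572.2, 421) = 306.3°.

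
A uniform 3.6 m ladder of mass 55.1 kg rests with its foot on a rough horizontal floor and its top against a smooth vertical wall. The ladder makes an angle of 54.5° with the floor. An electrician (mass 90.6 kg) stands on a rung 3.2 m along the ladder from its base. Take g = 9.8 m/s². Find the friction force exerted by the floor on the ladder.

f ≈ 756 N

Torques about the foot: N_wall · 3.6 sin 54.5° = 55.1×9.8×1.8 cos 54.5° + 90.6×9.8×3.2 cos 54.5° → N_wall = 755.53 N.
ΣF_x = 0: f_floor = N_wall = 755.53 N.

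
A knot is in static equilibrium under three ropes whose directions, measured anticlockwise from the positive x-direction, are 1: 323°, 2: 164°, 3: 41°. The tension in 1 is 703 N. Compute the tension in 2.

Resolve: ΣF_x = 703 cos 323° + T_2 cos 164° + T_3 cos 41° = 0.
        ΣF_y = 703 sin 323° + T_2 sin 164° + T_3 sin 41° = 0.
The known terms sum to (561.4, -423.1) N, so -0.9613 T_2 + 0.7547 T_3 = -561.4 and 0.2756 T_2 + 0.6561 T_3 = 423.1.
Solving simultaneously: T_2 = 819.9 N, T_3 = 300.4 N.

T_2 ≈ 820 N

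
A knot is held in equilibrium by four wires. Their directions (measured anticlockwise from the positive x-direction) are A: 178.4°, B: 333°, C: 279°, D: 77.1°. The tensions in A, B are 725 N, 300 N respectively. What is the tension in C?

T_C ≈ 1130 N

Resolve: ΣF_x = 725 cos 178.4° + 300 cos 333° + T_C cos 279° + T_D cos 77.1° = 0.
        ΣF_y = 725 sin 178.4° + 300 sin 333° + T_C sin 279° + T_D sin 77.1° = 0.
The known terms sum to (-457.4, -116) N, so 0.1564 T_C + 0.2233 T_D = 457.4 and -0.9877 T_C + 0.9748 T_D = 116.
Solving simultaneously: T_C = 1126 N, T_D = 1260 N.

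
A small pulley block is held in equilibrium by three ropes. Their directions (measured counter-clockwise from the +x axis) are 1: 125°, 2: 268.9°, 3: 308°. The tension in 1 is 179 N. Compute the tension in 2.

Resolve: ΣF_x = 179 cos 125° + T_2 cos 268.9° + T_3 cos 308° = 0.
        ΣF_y = 179 sin 125° + T_2 sin 268.9° + T_3 sin 308° = 0.
The known terms sum to (-102.7, 146.6) N, so -0.0192 T_2 + 0.6157 T_3 = 102.7 and -0.9998 T_2 − 0.7880 T_3 = -146.6.
Solving simultaneously: T_2 = 14.85 N, T_3 = 167.2 N.

T_2 ≈ 14.9 N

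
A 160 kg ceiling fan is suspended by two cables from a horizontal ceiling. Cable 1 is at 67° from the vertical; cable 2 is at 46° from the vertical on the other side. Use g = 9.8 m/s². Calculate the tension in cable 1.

T_1 ≈ 1230 N

Angles from the horizontal: cable 1 is 90° − 67° = 23°, cable 2 is 90° − 46° = 44°.
Weight W = 160 × 9.8 = 1568 N acts straight down.
Horizontal: T_1 cos 23° = T_2 cos 44°  →  T_2 = 1.28 T_1.
Vertical: T_1 sin 23° + T_2 sin 44° = 1568.
Substituting the horizontal relation into the vertical equation gives 1.28 T_1 = 1568, so T_1 = 1225 N.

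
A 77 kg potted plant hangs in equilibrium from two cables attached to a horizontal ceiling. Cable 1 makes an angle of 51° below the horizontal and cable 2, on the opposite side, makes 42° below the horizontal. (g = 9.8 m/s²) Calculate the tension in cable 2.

Weight W = 77 × 9.8 = 754.6 N acts straight down.
Horizontal: T_1 cos 51° = T_2 cos 42°  →  T_1 = 1.181 T_2.
Vertical: T_1 sin 51° + T_2 sin 42° = 754.6.
Substituting the horizontal relation into the vertical equation gives 1.587 T_2 = 754.6, so T_2 = 475.5 N.

T_2 ≈ 476 N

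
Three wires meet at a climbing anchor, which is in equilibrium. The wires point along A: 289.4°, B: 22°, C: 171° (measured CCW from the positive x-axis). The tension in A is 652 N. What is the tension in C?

T_C ≈ 1260 N

Resolve: ΣF_x = 652 cos 289.4° + T_B cos 22° + T_C cos 171° = 0.
        ΣF_y = 652 sin 289.4° + T_B sin 22° + T_C sin 171° = 0.
The known terms sum to (216.6, -615) N, so 0.9272 T_B − 0.9877 T_C = -216.6 and 0.3746 T_B + 0.1564 T_C = 615.
Solving simultaneously: T_B = 1114 N, T_C = 1265 N.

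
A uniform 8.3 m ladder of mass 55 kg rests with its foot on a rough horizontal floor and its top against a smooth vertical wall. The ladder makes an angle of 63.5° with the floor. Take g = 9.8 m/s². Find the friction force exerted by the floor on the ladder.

f ≈ 134 N

Torques about the foot: N_wall · 8.3 sin 63.5° = 55×9.8×4.15 cos 63.5° → N_wall = 134.37 N.
ΣF_x = 0: f_floor = N_wall = 134.37 N.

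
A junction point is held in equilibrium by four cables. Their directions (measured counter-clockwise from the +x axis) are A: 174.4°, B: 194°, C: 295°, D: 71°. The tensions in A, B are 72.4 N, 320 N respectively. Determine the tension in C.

Resolve: ΣF_x = 72.4 cos 174.4° + 320 cos 194° + T_C cos 295° + T_D cos 71° = 0.
        ΣF_y = 72.4 sin 174.4° + 320 sin 194° + T_C sin 295° + T_D sin 71° = 0.
The known terms sum to (-382.5, -70.35) N, so 0.4226 T_C + 0.3256 T_D = 382.5 and -0.9063 T_C + 0.9455 T_D = 70.35.
Solving simultaneously: T_C = 487.7 N, T_D = 541.9 N.

T_C ≈ 488 N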